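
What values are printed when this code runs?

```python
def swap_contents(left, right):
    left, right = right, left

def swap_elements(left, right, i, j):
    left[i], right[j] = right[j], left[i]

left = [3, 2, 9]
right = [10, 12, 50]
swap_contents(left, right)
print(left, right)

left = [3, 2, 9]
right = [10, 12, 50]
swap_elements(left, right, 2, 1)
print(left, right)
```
[3, 2, 9] [10, 12, 50]
[3, 2, 12] [10, 9, 50]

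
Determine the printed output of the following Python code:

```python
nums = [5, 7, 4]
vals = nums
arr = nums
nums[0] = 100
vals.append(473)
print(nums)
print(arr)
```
[100, 7, 4, 473]
[100, 7, 4, 473]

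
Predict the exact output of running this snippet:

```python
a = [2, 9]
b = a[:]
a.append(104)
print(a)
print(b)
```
[2, 9, 104]
[2, 9]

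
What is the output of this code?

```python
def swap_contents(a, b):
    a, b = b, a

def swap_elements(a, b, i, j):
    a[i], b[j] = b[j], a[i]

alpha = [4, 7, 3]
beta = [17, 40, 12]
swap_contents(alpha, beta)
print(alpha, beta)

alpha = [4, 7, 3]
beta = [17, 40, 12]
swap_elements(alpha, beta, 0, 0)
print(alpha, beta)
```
[4, 7, 3] [17, 40, 12]
[17, 7, 3] [4, 40, 12]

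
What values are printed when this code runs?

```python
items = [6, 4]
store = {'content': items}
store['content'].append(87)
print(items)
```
[6, 4, 87]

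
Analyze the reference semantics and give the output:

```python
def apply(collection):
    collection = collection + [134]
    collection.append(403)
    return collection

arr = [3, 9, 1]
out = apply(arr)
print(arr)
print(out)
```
[3, 9, 1]
[3, 9, 1, 134, 403]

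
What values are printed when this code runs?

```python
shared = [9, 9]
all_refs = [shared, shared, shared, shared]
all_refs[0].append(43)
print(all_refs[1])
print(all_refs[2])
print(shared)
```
[9, 9, 43]
[9, 9, 43]
[9, 9, 43]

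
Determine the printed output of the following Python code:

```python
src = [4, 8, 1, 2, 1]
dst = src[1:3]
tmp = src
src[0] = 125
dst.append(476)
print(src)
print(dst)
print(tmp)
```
[125, 8, 1, 2, 1]
[8, 1, 476]
[125, 8, 1, 2, 1]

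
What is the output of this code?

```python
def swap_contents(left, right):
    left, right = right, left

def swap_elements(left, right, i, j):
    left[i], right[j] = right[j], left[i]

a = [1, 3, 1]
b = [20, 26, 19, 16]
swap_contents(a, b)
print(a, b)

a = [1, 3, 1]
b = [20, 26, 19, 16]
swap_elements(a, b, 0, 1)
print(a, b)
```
[1, 3, 1] [20, 26, 19, 16]
[26, 3, 1] [20, 1, 19, 16]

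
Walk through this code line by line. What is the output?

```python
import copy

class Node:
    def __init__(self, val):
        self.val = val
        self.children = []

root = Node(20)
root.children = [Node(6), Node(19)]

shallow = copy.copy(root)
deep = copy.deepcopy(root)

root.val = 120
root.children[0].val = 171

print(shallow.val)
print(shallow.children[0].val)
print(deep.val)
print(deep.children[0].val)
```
20
171
20
6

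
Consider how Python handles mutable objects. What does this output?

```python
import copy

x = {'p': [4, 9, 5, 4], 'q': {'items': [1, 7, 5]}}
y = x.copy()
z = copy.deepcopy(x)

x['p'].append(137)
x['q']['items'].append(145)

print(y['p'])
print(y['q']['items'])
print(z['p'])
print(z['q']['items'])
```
[4, 9, 5, 4, 137]
[1, 7, 5, 145]
[4, 9, 5, 4]
[1, 7, 5]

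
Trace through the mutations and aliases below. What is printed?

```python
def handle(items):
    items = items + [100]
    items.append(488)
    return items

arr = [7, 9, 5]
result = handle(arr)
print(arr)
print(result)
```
[7, 9, 5]
[7, 9, 5, 100, 488]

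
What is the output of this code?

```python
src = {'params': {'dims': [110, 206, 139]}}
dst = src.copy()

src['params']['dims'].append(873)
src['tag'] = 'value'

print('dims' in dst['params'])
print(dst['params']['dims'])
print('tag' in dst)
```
True
[110, 206, 139, 873]
False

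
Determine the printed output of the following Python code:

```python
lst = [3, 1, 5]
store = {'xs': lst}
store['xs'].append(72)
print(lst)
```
[3, 1, 5, 72]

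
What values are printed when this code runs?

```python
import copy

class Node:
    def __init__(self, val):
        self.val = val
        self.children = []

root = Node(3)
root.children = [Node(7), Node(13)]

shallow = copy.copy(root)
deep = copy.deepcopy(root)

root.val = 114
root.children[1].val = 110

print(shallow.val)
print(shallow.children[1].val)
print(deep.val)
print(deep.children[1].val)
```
3
110
3
13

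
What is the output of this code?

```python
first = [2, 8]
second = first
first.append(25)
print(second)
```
[2, 8, 25]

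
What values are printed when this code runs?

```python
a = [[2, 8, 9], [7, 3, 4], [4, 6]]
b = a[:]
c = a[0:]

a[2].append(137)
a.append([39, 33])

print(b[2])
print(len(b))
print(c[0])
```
[4, 6, 137]
3
[2, 8, 9]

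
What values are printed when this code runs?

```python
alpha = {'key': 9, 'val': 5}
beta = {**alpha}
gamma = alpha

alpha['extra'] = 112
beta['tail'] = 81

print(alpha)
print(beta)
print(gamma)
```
{'key': 9, 'val': 5, 'extra': 112}
{'key': 9, 'val': 5, 'tail': 81}
{'key': 9, 'val': 5, 'extra': 112}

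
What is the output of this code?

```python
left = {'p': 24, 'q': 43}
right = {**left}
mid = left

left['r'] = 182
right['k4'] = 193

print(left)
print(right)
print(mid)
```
{'p': 24, 'q': 43, 'r': 182}
{'p': 24, 'q': 43, 'k4': 193}
{'p': 24, 'q': 43, 'r': 182}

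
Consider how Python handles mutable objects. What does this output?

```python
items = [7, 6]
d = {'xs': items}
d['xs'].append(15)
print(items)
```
[7, 6, 15]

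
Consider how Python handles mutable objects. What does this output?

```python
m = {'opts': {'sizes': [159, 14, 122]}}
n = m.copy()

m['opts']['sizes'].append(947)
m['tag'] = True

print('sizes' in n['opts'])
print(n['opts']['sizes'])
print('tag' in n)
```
True
[159, 14, 122, 947]
False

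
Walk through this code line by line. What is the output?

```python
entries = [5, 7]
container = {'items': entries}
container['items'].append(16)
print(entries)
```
[5, 7, 16]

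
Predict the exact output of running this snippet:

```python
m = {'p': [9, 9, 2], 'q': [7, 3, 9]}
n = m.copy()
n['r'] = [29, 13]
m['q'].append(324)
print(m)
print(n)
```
{'p': [9, 9, 2], 'q': [7, 3, 9, 324]}
{'p': [9, 9, 2], 'q': [7, 3, 9, 324], 'r': [29, 13]}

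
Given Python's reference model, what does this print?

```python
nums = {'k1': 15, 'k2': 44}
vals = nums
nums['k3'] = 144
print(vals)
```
{'k1': 15, 'k2': 44, 'k3': 144}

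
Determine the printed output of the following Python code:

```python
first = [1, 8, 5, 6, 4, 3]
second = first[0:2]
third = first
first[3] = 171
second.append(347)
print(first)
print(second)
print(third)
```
[1, 8, 5, 171, 4, 3]
[1, 8, 347]
[1, 8, 5, 171, 4, 3]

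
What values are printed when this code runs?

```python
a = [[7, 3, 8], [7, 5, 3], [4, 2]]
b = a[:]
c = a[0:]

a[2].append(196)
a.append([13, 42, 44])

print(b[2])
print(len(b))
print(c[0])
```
[4, 2, 196]
3
[7, 3, 8]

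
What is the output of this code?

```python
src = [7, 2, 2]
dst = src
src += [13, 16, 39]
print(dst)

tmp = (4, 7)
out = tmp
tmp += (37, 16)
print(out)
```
[7, 2, 2, 13, 16, 39]
(4, 7)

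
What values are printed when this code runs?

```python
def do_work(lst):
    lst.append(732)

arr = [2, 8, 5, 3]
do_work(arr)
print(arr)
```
[2, 8, 5, 3, 732]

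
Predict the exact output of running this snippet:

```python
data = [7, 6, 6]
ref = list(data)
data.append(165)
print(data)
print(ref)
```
[7, 6, 6, 165]
[7, 6, 6]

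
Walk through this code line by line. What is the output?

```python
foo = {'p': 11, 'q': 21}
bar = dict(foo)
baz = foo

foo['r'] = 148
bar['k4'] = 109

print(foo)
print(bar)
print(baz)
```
{'p': 11, 'q': 21, 'r': 148}
{'p': 11, 'q': 21, 'k4': 109}
{'p': 11, 'q': 21, 'r': 148}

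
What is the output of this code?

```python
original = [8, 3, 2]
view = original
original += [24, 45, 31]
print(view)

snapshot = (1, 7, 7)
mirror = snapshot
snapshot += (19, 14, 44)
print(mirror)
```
[8, 3, 2, 24, 45, 31]
(1, 7, 7)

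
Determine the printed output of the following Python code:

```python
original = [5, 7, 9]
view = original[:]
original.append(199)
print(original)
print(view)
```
[5, 7, 9, 199]
[5, 7, 9]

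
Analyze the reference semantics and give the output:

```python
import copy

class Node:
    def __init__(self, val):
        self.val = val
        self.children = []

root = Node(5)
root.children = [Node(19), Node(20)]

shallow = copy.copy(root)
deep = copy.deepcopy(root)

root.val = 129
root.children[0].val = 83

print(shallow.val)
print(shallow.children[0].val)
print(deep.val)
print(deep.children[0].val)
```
5
83
5
19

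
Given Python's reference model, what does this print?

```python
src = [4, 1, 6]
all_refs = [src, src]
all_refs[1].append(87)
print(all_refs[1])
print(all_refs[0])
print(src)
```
[4, 1, 6, 87]
[4, 1, 6, 87]
[4, 1, 6, 87]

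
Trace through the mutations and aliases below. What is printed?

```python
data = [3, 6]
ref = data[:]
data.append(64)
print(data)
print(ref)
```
[3, 6, 64]
[3, 6]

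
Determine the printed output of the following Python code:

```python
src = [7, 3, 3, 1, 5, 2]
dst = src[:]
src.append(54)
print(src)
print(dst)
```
[7, 3, 3, 1, 5, 2, 54]
[7, 3, 3, 1, 5, 2]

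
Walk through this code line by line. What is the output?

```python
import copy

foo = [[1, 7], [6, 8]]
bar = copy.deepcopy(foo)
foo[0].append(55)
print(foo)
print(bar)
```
[[1, 7, 55], [6, 8]]
[[1, 7], [6, 8]]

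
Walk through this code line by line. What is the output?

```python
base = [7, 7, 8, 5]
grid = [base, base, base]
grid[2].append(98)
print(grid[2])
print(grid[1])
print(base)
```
[7, 7, 8, 5, 98]
[7, 7, 8, 5, 98]
[7, 7, 8, 5, 98]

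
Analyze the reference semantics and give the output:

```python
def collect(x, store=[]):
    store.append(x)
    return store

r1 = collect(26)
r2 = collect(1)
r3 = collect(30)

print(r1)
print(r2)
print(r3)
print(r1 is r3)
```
[26, 1, 30]
[26, 1, 30]
[26, 1, 30]
True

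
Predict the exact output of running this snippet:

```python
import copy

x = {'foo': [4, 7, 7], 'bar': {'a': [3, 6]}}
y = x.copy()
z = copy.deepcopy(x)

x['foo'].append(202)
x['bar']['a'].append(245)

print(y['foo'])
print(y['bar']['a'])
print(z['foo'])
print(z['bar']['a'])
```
[4, 7, 7, 202]
[3, 6, 245]
[4, 7, 7]
[3, 6]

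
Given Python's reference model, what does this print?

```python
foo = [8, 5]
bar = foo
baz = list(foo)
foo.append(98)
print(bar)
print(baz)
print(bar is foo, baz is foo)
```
[8, 5, 98]
[8, 5]
True False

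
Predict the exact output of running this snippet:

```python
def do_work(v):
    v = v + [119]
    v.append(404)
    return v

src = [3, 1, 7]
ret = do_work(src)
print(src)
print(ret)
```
[3, 1, 7]
[3, 1, 7, 119, 404]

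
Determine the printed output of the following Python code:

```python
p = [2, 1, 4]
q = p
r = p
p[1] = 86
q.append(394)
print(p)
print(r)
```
[2, 86, 4, 394]
[2, 86, 4, 394]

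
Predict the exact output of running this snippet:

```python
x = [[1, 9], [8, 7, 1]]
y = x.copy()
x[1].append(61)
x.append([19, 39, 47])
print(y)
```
[[1, 9], [8, 7, 1, 61]]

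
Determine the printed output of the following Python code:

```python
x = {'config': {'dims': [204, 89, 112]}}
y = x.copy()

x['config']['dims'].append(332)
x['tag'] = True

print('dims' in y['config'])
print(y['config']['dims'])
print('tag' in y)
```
True
[204, 89, 112, 332]
False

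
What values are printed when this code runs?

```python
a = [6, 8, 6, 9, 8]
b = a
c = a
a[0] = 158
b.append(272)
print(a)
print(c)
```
[158, 8, 6, 9, 8, 272]
[158, 8, 6, 9, 8, 272]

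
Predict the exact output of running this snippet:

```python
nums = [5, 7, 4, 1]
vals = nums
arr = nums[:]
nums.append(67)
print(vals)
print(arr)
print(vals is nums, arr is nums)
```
[5, 7, 4, 1, 67]
[5, 7, 4, 1]
True False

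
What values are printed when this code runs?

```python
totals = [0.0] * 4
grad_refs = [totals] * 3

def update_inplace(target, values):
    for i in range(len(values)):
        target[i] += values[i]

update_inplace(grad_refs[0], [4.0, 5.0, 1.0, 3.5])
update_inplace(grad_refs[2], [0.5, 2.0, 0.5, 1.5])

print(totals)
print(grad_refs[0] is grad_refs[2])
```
[4.5, 7.0, 1.5, 5.0]
True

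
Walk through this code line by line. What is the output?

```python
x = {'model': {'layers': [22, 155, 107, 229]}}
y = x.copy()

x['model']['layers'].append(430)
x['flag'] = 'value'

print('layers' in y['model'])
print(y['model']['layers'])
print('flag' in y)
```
True
[22, 155, 107, 229, 430]
False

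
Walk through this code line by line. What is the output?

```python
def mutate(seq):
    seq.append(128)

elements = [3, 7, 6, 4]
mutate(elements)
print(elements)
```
[3, 7, 6, 4, 128]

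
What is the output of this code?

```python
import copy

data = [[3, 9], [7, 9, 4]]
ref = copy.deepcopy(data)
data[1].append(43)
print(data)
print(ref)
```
[[3, 9], [7, 9, 4, 43]]
[[3, 9], [7, 9, 4]]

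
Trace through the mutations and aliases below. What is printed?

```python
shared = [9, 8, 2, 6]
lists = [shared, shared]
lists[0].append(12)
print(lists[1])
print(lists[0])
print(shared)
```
[9, 8, 2, 6, 12]
[9, 8, 2, 6, 12]
[9, 8, 2, 6, 12]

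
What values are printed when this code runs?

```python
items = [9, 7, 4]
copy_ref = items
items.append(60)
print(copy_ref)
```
[9, 7, 4, 60]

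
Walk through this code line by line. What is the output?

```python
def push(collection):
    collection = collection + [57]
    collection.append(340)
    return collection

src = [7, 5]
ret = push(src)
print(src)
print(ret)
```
[7, 5]
[7, 5, 57, 340]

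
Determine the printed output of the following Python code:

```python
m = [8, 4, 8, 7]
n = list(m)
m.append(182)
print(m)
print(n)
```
[8, 4, 8, 7, 182]
[8, 4, 8, 7]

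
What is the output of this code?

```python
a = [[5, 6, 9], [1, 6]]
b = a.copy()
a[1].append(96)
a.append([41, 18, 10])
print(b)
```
[[5, 6, 9], [1, 6, 96]]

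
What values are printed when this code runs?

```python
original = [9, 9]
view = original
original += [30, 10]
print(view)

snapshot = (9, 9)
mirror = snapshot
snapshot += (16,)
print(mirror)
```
[9, 9, 30, 10]
(9, 9)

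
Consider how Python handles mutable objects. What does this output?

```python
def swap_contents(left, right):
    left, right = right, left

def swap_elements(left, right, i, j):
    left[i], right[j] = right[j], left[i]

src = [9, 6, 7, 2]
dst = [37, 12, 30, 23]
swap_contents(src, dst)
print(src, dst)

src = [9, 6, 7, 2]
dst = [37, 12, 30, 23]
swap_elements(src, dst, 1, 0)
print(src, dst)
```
[9, 6, 7, 2] [37, 12, 30, 23]
[9, 37, 7, 2] [6, 12, 30, 23]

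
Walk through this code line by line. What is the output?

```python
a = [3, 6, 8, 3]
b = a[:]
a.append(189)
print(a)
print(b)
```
[3, 6, 8, 3, 189]
[3, 6, 8, 3]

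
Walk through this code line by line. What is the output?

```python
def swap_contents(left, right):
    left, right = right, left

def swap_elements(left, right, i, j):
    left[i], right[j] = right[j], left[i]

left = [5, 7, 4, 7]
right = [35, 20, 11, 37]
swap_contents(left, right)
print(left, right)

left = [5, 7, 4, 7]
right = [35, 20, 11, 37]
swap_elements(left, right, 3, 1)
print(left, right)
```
[5, 7, 4, 7] [35, 20, 11, 37]
[5, 7, 4, 20] [35, 7, 11, 37]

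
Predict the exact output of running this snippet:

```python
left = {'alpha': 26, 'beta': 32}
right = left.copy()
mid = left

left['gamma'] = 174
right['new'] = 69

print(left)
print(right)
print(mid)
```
{'alpha': 26, 'beta': 32, 'gamma': 174}
{'alpha': 26, 'beta': 32, 'new': 69}
{'alpha': 26, 'beta': 32, 'gamma': 174}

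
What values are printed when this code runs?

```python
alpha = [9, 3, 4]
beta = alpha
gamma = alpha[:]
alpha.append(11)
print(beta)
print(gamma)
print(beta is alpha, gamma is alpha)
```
[9, 3, 4, 11]
[9, 3, 4]
True False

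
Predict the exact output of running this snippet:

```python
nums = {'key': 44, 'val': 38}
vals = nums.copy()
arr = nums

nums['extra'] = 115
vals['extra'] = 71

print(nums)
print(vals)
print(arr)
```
{'key': 44, 'val': 38, 'extra': 115}
{'key': 44, 'val': 38, 'extra': 71}
{'key': 44, 'val': 38, 'extra': 115}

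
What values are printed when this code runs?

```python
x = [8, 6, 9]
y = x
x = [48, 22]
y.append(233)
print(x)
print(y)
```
[48, 22]
[8, 6, 9, 233]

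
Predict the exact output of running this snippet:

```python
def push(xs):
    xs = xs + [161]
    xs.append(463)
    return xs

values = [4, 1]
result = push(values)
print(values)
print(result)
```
[4, 1]
[4, 1, 161, 463]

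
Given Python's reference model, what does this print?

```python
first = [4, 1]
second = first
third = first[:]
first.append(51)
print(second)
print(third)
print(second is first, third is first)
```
[4, 1, 51]
[4, 1]
True False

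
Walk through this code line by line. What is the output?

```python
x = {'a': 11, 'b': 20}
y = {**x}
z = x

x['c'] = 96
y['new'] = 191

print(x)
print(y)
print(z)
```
{'a': 11, 'b': 20, 'c': 96}
{'a': 11, 'b': 20, 'new': 191}
{'a': 11, 'b': 20, 'c': 96}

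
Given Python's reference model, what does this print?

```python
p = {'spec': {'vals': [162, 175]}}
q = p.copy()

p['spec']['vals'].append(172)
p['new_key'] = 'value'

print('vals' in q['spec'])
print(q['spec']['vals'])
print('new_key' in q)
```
True
[162, 175, 172]
False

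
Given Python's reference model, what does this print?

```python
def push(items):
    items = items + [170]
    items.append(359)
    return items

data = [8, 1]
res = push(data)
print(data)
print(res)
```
[8, 1]
[8, 1, 170, 359]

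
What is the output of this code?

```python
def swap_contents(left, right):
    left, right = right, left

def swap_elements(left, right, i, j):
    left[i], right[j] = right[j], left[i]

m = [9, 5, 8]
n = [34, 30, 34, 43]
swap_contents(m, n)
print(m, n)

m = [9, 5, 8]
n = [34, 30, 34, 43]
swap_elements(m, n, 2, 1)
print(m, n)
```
[9, 5, 8] [34, 30, 34, 43]
[9, 5, 30] [34, 8, 34, 43]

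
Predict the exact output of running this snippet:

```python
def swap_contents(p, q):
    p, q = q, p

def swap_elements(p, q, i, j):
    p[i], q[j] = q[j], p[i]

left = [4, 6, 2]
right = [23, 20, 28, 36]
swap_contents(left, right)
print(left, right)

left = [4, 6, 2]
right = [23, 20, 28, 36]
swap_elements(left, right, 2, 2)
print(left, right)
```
[4, 6, 2] [23, 20, 28, 36]
[4, 6, 28] [23, 20, 2, 36]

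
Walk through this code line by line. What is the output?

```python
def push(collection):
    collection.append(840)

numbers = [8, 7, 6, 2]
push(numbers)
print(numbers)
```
[8, 7, 6, 2, 840]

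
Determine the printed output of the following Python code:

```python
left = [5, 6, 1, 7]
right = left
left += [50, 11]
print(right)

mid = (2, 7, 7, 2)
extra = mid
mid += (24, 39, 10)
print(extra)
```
[5, 6, 1, 7, 50, 11]
(2, 7, 7, 2)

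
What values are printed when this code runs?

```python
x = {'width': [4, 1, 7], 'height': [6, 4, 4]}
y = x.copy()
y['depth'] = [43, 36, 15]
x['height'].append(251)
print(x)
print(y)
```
{'width': [4, 1, 7], 'height': [6, 4, 4, 251]}
{'width': [4, 1, 7], 'height': [6, 4, 4, 251], 'depth': [43, 36, 15]}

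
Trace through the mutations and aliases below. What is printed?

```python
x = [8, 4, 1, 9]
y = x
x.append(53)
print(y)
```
[8, 4, 1, 9, 53]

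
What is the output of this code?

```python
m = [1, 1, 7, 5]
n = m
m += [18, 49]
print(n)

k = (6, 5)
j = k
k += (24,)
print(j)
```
[1, 1, 7, 5, 18, 49]
(6, 5)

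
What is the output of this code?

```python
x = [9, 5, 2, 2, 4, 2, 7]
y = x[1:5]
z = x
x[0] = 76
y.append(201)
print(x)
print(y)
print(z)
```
[76, 5, 2, 2, 4, 2, 7]
[5, 2, 2, 4, 201]
[76, 5, 2, 2, 4, 2, 7]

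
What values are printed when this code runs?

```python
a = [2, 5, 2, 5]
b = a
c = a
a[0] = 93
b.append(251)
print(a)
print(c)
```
[93, 5, 2, 5, 251]
[93, 5, 2, 5, 251]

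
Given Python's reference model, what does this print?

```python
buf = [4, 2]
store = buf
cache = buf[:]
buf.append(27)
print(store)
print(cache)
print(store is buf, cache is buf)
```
[4, 2, 27]
[4, 2]
True False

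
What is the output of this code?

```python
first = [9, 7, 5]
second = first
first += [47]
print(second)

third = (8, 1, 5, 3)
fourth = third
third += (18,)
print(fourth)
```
[9, 7, 5, 47]
(8, 1, 5, 3)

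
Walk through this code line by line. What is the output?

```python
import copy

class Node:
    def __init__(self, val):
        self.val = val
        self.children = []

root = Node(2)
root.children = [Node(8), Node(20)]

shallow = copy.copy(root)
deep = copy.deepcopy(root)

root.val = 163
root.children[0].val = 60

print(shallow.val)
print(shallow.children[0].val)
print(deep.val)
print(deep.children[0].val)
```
2
60
2
8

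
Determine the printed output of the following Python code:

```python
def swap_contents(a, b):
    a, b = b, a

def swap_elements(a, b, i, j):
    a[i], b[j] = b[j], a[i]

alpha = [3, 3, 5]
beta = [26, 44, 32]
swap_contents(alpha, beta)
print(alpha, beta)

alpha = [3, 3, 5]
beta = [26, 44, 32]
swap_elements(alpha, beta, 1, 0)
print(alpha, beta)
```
[3, 3, 5] [26, 44, 32]
[3, 26, 5] [3, 44, 32]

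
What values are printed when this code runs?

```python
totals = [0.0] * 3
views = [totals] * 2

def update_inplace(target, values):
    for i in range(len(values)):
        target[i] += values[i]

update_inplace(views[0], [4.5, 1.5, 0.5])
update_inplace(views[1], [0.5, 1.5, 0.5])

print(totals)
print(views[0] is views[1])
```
[5.0, 3.0, 1.0]
True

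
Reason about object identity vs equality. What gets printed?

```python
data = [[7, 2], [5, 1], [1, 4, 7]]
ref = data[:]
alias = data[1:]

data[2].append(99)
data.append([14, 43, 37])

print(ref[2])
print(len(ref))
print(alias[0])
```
[1, 4, 7, 99]
3
[5, 1]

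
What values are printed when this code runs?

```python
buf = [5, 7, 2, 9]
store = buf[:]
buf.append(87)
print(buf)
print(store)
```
[5, 7, 2, 9, 87]
[5, 7, 2, 9]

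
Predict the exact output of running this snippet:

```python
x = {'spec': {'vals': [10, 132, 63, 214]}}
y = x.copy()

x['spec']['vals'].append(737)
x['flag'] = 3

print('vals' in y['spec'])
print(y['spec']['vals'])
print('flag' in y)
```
True
[10, 132, 63, 214, 737]
False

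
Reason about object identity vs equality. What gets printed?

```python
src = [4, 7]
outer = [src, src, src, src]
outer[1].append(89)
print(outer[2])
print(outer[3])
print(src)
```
[4, 7, 89]
[4, 7, 89]
[4, 7, 89]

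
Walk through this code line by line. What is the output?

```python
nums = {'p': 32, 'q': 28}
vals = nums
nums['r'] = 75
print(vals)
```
{'p': 32, 'q': 28, 'r': 75}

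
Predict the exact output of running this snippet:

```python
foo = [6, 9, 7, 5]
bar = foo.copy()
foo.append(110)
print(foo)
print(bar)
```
[6, 9, 7, 5, 110]
[6, 9, 7, 5]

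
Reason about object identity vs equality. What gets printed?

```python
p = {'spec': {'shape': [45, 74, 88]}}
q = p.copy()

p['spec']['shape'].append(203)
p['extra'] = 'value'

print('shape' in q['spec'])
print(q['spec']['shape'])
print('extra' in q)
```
True
[45, 74, 88, 203]
False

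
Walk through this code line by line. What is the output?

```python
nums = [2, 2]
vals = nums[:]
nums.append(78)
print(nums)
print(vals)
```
[2, 2, 78]
[2, 2]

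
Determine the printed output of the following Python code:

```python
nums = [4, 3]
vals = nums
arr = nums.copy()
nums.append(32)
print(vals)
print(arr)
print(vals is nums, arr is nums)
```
[4, 3, 32]
[4, 3]
True False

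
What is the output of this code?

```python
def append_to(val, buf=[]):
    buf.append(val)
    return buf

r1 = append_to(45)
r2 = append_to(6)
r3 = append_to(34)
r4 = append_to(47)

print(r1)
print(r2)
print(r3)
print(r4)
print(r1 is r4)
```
[45, 6, 34, 47]
[45, 6, 34, 47]
[45, 6, 34, 47]
[45, 6, 34, 47]
True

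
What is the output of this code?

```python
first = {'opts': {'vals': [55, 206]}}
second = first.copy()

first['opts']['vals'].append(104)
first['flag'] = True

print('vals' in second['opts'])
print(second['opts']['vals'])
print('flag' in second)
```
True
[55, 206, 104]
False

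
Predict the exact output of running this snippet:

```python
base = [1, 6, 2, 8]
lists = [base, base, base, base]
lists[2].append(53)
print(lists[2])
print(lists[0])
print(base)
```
[1, 6, 2, 8, 53]
[1, 6, 2, 8, 53]
[1, 6, 2, 8, 53]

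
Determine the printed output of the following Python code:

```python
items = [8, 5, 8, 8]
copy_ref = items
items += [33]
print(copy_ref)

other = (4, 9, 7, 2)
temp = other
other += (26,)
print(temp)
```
[8, 5, 8, 8, 33]
(4, 9, 7, 2)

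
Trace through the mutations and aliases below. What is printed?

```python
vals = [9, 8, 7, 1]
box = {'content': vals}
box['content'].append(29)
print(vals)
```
[9, 8, 7, 1, 29]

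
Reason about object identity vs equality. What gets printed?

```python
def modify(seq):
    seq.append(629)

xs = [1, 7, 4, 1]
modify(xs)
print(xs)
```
[1, 7, 4, 1, 629]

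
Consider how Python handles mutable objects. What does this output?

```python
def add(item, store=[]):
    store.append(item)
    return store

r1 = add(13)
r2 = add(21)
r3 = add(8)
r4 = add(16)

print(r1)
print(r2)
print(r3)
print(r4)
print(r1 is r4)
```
[13, 21, 8, 16]
[13, 21, 8, 16]
[13, 21, 8, 16]
[13, 21, 8, 16]
True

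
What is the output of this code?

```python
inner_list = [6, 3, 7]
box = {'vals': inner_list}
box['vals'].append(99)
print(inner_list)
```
[6, 3, 7, 99]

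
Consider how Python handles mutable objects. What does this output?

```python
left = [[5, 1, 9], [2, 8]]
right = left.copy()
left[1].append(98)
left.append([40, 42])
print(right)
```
[[5, 1, 9], [2, 8, 98]]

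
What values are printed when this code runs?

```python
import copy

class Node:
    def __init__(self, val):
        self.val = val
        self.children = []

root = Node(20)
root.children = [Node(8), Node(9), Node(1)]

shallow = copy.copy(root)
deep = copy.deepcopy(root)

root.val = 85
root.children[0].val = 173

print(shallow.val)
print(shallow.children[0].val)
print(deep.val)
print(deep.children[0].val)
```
20
173
20
8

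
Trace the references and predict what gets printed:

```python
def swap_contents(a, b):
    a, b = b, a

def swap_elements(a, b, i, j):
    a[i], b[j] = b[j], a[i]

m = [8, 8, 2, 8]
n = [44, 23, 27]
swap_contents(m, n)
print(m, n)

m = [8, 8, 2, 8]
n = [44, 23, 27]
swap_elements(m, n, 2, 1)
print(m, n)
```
[8, 8, 2, 8] [44, 23, 27]
[8, 8, 23, 8] [44, 2, 27]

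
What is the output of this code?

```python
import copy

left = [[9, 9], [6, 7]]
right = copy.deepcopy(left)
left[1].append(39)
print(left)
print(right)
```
[[9, 9], [6, 7, 39]]
[[9, 9], [6, 7]]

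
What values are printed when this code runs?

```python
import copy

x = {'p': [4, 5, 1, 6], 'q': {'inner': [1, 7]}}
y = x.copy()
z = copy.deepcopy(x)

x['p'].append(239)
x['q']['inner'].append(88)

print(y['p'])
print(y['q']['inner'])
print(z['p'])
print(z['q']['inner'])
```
[4, 5, 1, 6, 239]
[1, 7, 88]
[4, 5, 1, 6]
[1, 7]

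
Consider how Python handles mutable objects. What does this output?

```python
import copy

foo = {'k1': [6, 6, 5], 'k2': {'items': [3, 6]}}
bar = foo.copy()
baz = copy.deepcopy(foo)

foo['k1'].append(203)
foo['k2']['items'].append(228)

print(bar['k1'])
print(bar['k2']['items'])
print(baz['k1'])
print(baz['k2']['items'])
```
[6, 6, 5, 203]
[3, 6, 228]
[6, 6, 5]
[3, 6]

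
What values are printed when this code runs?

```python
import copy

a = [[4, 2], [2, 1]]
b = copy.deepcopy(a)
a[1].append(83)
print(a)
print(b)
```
[[4, 2], [2, 1, 83]]
[[4, 2], [2, 1]]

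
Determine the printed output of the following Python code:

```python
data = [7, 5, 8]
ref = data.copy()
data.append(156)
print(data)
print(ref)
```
[7, 5, 8, 156]
[7, 5, 8]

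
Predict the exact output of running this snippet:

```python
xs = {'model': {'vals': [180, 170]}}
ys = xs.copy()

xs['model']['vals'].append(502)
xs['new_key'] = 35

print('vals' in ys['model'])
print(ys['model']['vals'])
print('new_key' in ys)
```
True
[180, 170, 502]
False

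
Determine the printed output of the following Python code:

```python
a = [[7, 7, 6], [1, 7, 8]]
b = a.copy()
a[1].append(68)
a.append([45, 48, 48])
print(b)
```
[[7, 7, 6], [1, 7, 8, 68]]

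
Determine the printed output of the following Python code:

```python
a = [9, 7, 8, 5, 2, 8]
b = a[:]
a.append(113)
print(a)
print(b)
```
[9, 7, 8, 5, 2, 8, 113]
[9, 7, 8, 5, 2, 8]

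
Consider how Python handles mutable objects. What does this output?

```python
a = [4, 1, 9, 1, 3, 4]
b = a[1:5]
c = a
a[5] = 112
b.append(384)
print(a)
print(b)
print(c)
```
[4, 1, 9, 1, 3, 112]
[1, 9, 1, 3, 384]
[4, 1, 9, 1, 3, 112]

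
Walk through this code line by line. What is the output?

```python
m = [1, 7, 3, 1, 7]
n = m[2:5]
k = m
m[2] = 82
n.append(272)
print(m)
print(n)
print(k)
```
[1, 7, 82, 1, 7]
[3, 1, 7, 272]
[1, 7, 82, 1, 7]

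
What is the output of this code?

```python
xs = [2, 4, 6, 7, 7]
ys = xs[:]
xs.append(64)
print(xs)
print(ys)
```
[2, 4, 6, 7, 7, 64]
[2, 4, 6, 7, 7]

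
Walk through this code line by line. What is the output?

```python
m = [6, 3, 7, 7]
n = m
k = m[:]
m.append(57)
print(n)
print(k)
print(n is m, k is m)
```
[6, 3, 7, 7, 57]
[6, 3, 7, 7]
True False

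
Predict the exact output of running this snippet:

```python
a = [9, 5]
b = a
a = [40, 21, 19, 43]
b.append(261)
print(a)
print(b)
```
[40, 21, 19, 43]
[9, 5, 261]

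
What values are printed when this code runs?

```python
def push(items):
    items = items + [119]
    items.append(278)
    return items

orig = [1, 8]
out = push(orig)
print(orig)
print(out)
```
[1, 8]
[1, 8, 119, 278]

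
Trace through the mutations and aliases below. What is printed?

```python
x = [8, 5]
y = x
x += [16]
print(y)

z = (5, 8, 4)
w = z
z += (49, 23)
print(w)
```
[8, 5, 16]
(5, 8, 4)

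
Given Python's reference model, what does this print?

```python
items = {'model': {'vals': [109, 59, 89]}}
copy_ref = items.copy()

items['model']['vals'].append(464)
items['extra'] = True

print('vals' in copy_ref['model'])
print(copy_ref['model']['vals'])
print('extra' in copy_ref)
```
True
[109, 59, 89, 464]
False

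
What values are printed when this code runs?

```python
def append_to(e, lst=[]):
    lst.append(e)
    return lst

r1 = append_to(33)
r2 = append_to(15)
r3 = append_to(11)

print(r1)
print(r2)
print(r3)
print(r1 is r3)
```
[33, 15, 11]
[33, 15, 11]
[33, 15, 11]
True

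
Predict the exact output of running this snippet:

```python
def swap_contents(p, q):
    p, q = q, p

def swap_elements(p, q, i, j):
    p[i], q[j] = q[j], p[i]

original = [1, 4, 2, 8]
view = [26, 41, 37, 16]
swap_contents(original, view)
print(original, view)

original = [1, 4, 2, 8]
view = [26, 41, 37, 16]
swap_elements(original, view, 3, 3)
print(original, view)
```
[1, 4, 2, 8] [26, 41, 37, 16]
[1, 4, 2, 16] [26, 41, 37, 8]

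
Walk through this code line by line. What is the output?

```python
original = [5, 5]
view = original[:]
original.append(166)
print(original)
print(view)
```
[5, 5, 166]
[5, 5]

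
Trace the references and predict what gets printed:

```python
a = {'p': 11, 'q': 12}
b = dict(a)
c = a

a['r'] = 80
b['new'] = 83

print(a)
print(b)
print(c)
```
{'p': 11, 'q': 12, 'r': 80}
{'p': 11, 'q': 12, 'new': 83}
{'p': 11, 'q': 12, 'r': 80}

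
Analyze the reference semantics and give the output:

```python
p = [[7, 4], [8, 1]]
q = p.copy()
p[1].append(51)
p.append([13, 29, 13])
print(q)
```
[[7, 4], [8, 1, 51]]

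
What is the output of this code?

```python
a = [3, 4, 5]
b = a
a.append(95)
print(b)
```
[3, 4, 5, 95]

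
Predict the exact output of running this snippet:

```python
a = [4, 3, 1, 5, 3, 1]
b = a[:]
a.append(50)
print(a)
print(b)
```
[4, 3, 1, 5, 3, 1, 50]
[4, 3, 1, 5, 3, 1]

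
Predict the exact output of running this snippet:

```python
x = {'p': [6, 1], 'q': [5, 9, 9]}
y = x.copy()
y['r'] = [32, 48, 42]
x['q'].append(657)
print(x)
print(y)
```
{'p': [6, 1], 'q': [5, 9, 9, 657]}
{'p': [6, 1], 'q': [5, 9, 9, 657], 'r': [32, 48, 42]}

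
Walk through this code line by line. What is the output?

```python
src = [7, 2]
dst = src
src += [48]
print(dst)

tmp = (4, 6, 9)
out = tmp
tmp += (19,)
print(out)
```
[7, 2, 48]
(4, 6, 9)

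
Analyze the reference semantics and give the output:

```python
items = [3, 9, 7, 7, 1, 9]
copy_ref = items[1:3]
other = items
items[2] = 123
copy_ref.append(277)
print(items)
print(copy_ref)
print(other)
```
[3, 9, 123, 7, 1, 9]
[9, 7, 277]
[3, 9, 123, 7, 1, 9]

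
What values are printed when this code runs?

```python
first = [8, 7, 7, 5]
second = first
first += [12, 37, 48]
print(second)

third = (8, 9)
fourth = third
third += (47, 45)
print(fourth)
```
[8, 7, 7, 5, 12, 37, 48]
(8, 9)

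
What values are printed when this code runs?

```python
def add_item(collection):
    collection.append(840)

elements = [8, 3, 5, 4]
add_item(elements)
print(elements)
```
[8, 3, 5, 4, 840]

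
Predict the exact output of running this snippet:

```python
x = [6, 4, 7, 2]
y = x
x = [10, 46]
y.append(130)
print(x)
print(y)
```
[10, 46]
[6, 4, 7, 2, 130]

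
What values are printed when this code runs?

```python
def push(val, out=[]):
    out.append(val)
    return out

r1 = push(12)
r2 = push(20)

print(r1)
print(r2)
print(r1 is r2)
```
[12, 20]
[12, 20]
True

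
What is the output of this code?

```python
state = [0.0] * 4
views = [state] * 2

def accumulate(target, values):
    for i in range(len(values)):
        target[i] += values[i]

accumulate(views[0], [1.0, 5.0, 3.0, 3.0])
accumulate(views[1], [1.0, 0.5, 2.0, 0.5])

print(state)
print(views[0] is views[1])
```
[2.0, 5.5, 5.0, 3.5]
True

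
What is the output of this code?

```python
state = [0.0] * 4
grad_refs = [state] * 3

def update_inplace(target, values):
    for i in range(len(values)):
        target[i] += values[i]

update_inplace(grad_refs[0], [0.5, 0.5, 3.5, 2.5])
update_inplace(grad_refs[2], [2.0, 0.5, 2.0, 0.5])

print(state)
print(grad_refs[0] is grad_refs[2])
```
[2.5, 1.0, 5.5, 3.0]
True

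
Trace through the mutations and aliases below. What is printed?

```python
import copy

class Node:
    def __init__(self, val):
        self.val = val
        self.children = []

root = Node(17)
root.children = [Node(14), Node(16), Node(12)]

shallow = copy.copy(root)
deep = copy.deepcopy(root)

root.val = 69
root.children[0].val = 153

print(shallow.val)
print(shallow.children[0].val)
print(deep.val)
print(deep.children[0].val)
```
17
153
17
14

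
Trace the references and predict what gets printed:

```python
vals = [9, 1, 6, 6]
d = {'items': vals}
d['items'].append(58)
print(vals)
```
[9, 1, 6, 6, 58]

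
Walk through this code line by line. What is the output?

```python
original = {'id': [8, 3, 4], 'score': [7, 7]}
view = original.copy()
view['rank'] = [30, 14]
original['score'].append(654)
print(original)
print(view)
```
{'id': [8, 3, 4], 'score': [7, 7, 654]}
{'id': [8, 3, 4], 'score': [7, 7, 654], 'rank': [30, 14]}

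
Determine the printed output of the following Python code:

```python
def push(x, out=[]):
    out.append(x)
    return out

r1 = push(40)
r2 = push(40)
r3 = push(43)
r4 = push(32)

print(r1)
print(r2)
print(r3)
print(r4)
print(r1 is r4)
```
[40, 40, 43, 32]
[40, 40, 43, 32]
[40, 40, 43, 32]
[40, 40, 43, 32]
True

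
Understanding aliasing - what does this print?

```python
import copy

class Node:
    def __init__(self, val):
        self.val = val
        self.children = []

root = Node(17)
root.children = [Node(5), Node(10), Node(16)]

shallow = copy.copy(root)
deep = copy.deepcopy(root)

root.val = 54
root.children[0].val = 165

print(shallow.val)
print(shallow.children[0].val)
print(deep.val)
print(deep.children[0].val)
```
17
165
17
5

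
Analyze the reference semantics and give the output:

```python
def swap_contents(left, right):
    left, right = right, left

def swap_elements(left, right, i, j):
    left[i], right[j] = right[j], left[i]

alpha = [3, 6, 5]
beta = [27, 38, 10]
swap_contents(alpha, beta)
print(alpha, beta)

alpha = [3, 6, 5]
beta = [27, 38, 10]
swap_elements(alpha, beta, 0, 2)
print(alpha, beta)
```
[3, 6, 5] [27, 38, 10]
[10, 6, 5] [27, 38, 3]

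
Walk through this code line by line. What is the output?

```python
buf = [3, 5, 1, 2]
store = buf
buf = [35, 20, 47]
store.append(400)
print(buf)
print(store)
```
[35, 20, 47]
[3, 5, 1, 2, 400]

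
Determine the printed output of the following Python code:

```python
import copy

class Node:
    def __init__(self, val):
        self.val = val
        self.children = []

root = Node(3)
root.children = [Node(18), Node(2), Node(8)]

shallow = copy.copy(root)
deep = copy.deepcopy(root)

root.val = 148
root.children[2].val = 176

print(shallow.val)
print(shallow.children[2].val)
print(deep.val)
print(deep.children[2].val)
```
3
176
3
8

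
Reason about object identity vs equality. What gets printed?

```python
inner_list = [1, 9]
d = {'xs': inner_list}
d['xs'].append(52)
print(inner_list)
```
[1, 9, 52]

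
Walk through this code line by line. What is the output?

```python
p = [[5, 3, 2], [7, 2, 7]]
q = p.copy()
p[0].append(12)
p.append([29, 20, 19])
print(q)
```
[[5, 3, 2, 12], [7, 2, 7]]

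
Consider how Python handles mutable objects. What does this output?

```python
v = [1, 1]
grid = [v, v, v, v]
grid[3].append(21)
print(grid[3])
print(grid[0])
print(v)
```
[1, 1, 21]
[1, 1, 21]
[1, 1, 21]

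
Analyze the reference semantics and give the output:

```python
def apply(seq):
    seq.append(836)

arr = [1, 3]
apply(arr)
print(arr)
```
[1, 3, 836]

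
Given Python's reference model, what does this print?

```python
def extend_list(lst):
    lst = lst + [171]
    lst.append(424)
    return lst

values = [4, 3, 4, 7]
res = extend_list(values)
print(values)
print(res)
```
[4, 3, 4, 7]
[4, 3, 4, 7, 171, 424]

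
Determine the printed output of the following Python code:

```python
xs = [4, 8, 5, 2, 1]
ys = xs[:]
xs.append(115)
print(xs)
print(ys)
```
[4, 8, 5, 2, 1, 115]
[4, 8, 5, 2, 1]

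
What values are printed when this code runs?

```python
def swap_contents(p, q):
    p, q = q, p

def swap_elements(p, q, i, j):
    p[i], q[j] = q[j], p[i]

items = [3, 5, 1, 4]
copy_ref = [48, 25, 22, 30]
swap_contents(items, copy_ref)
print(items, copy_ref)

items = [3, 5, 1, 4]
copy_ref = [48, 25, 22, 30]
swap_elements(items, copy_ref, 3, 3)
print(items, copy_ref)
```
[3, 5, 1, 4] [48, 25, 22, 30]
[3, 5, 1, 30] [48, 25, 22, 4]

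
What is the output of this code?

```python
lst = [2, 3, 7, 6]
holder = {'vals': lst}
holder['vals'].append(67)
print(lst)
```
[2, 3, 7, 6, 67]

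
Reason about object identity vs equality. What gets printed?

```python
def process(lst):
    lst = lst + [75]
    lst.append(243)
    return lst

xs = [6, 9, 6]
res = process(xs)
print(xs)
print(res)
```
[6, 9, 6]
[6, 9, 6, 75, 243]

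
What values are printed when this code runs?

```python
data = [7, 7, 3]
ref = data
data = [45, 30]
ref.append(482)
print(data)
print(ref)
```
[45, 30]
[7, 7, 3, 482]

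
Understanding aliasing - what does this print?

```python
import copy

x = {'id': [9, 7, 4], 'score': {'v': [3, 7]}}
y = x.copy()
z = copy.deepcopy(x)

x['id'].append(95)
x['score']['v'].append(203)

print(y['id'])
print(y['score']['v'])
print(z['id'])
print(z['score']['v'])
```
[9, 7, 4, 95]
[3, 7, 203]
[9, 7, 4]
[3, 7]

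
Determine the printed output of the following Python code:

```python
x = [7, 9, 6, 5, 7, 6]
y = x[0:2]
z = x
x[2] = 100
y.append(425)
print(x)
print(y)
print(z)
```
[7, 9, 100, 5, 7, 6]
[7, 9, 425]
[7, 9, 100, 5, 7, 6]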